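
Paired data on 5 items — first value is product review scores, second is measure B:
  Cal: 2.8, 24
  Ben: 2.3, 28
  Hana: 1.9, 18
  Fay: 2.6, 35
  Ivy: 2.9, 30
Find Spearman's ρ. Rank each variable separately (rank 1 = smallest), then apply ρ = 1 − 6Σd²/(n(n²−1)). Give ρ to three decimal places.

0.500

Ranks of variable 1: 4, 2, 1, 3, 5
Ranks of variable 2: 2, 3, 1, 5, 4
d = r₁ − r₂: 2, -1, 0, -2, 1
d²: 4, 1, 0, 4, 1; Σd² = 10
ρ = 1 − 6·10/(5·24) = 1 − 60/120 = 0.500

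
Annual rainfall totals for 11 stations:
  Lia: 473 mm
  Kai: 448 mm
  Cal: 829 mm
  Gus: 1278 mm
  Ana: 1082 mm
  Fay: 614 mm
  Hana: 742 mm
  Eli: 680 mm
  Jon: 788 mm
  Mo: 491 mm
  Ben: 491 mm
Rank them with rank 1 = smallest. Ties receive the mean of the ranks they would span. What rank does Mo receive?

3.5

Sorted (ascending): 448, 473, 491, 491, 614, 680, 742, 788, 829, 1082, 1278
The 2 values of 491 occupy positions 3–4 → average rank (3+4)/2 = 3.5.
Mo has value 491 mm → rank 3.5.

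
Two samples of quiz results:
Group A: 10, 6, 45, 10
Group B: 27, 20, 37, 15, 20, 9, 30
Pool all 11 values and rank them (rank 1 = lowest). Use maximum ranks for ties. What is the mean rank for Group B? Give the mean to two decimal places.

6.86

Sorted (ascending): 6, 9, 10, 10, 15, 20, 20, 27, 30, 37, 45
The 2 values of 10 occupy positions 3–4 → each gets rank 4.
The 2 values of 20 occupy positions 6–7 → each gets rank 7.
Group B values → pooled ranks: 27→8, 20→7, 37→10, 15→5, 20→7, 9→2, 30→9
Mean rank = (8 + 7 + 10 + 5 + 7 + 2 + 9) / 7 = 6.86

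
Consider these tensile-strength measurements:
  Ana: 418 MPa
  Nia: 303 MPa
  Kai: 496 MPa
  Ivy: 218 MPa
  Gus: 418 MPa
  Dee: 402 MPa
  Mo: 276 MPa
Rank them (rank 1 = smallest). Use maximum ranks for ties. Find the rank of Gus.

6

Sorted (ascending): 218, 276, 303, 402, 418, 418, 496
The 2 values of 418 occupy positions 5–6 → each gets rank 6.
Gus has value 418 MPa → rank 6.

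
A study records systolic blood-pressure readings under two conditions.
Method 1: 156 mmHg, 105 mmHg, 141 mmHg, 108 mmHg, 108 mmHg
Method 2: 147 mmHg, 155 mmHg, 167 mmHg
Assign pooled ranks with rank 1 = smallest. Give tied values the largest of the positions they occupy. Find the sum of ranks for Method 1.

18

Sorted (ascending): 105, 108, 108, 141, 147, 155, 156, 167
The 2 values of 108 occupy positions 2–3 → each gets rank 3.
Method 1 values → pooled ranks: 156→7, 105→1, 141→4, 108→3, 108→3
Rank sum = 7 + 1 + 4 + 3 + 3 = 18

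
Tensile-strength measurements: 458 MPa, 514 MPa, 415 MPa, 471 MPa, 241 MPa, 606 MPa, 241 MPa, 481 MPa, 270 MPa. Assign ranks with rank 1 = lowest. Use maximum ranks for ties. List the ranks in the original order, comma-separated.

Sorted (ascending): 241, 241, 270, 415, 458, 471, 481, 514, 606
The 2 values of 241 occupy positions 1–2 → each gets rank 2.

5, 8, 4, 6, 2, 9, 2, 7, 3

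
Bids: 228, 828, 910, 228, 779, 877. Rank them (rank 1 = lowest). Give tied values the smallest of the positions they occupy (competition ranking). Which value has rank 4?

Sorted (ascending): 228, 228, 779, 828, 877, 910
The 2 values of 228 occupy positions 1–2 → each gets rank 1.
Rank 4 → value 828.

828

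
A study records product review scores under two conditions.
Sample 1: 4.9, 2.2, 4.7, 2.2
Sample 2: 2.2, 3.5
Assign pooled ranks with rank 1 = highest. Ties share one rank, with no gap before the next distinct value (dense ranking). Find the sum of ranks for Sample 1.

Sorted (descending): 4.9, 4.7, 3.5, 2.2, 2.2, 2.2
The 3 values of 2.2 share dense rank 4.
Remaining distinct values take the next consecutive integers.
Sample 1 values → pooled ranks: 4.9→1, 2.2→4, 4.7→2, 2.2→4
Rank sum = 1 + 4 + 2 + 4 = 11

11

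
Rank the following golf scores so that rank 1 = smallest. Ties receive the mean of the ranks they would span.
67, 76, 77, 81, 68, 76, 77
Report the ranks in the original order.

1, 3.5, 5.5, 7, 2, 3.5, 5.5

Sorted (ascending): 67, 68, 76, 76, 77, 77, 81
The 2 values of 76 occupy positions 3–4 → average rank (3+4)/2 = 3.5.
The 2 values of 77 occupy positions 5–6 → average rank (5+6)/2 = 5.5.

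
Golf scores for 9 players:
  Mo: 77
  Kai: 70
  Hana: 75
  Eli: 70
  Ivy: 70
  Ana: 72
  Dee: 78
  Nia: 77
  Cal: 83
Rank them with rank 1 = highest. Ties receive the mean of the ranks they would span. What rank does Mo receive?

Sorted (descending): 83, 78, 77, 77, 75, 72, 70, 70, 70
The 2 values of 77 occupy positions 3–4 → average rank (3+4)/2 = 3.5.
The 3 values of 70 occupy positions 7–9 → average rank 8.
Mo has value 77 → rank 3.5.

3.5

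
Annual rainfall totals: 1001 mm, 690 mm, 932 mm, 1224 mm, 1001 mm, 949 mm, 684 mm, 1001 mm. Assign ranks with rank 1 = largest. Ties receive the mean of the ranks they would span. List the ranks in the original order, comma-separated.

Sorted (descending): 1224, 1001, 1001, 1001, 949, 932, 690, 684
The 3 values of 1001 occupy positions 2–4 → average rank 3.

3, 7, 6, 1, 3, 5, 8, 3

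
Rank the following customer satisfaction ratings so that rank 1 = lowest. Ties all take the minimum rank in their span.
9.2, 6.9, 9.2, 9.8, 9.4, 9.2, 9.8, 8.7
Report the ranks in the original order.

3, 1, 3, 7, 6, 3, 7, 2

Sorted (ascending): 6.9, 8.7, 9.2, 9.2, 9.2, 9.4, 9.8, 9.8
The 3 values of 9.2 occupy positions 3–5 → each gets rank 3.
The 2 values of 9.8 occupy positions 7–8 → each gets rank 7.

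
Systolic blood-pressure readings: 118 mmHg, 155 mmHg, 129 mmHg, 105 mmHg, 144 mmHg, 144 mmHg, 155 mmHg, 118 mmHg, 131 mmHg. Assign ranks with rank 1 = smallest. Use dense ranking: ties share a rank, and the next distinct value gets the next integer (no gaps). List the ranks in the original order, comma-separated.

Sorted (ascending): 105, 118, 118, 129, 131, 144, 144, 155, 155
The 2 values of 118 share dense rank 2.
The 2 values of 144 share dense rank 5.
The 2 values of 155 share dense rank 6.
Remaining distinct values take the next consecutive integers.

2, 6, 3, 1, 5, 5, 6, 2, 4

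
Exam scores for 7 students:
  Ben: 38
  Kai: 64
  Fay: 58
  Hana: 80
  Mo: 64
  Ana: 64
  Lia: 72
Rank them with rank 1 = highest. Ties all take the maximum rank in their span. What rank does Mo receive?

Sorted (descending): 80, 72, 64, 64, 64, 58, 38
The 3 values of 64 occupy positions 3–5 → each gets rank 5.
Mo has value 64 → rank 5.

5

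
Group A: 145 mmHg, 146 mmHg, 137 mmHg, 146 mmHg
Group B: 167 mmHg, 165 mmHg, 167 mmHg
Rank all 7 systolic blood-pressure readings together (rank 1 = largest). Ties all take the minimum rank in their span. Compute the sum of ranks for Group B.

5

Sorted (descending): 167, 167, 165, 146, 146, 145, 137
The 2 values of 167 occupy positions 1–2 → each gets rank 1.
The 2 values of 146 occupy positions 4–5 → each gets rank 4.
Group B values → pooled ranks: 167→1, 165→3, 167→1
Rank sum = 1 + 3 + 1 = 5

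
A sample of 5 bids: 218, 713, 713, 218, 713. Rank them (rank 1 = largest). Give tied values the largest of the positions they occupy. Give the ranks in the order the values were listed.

5, 3, 3, 5, 3

Sorted (descending): 713, 713, 713, 218, 218
The 3 values of 713 occupy positions 1–3 → each gets rank 3.
The 2 values of 218 occupy positions 4–5 → each gets rank 5.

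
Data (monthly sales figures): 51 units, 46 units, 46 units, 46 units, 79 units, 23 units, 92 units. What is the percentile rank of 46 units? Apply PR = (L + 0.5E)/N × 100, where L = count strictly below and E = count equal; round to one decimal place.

N = 7.
Strictly below 46: 1. Equal to 46: 3.
PR = (1 + 0.5·3)/7 × 100 = 35.7

35.7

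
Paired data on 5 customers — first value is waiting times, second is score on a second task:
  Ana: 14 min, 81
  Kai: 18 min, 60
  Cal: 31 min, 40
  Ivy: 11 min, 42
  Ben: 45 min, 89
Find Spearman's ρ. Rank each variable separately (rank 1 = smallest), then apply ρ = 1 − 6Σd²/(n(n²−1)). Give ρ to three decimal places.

Ranks of variable 1: 2, 3, 4, 1, 5
Ranks of variable 2: 4, 3, 1, 2, 5
d = r₁ − r₂: -2, 0, 3, -1, 0
d²: 4, 0, 9, 1, 0; Σd² = 14
ρ = 1 − 6·14/(5·24) = 1 − 84/120 = 0.300

0.300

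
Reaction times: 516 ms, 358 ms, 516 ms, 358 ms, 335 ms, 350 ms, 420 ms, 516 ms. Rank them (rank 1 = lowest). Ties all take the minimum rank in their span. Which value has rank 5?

420

Sorted (ascending): 335, 350, 358, 358, 420, 516, 516, 516
The 2 values of 358 occupy positions 3–4 → each gets rank 3.
The 3 values of 516 occupy positions 6–8 → each gets rank 6.
Rank 5 → value 420.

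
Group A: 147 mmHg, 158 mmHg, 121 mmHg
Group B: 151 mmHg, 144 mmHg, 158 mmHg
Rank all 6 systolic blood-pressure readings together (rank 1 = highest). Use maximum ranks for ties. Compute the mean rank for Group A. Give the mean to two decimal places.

Sorted (descending): 158, 158, 151, 147, 144, 121
The 2 values of 158 occupy positions 1–2 → each gets rank 2.
Group A values → pooled ranks: 147→4, 158→2, 121→6
Mean rank = (4 + 2 + 6) / 3 = 4.00

4.00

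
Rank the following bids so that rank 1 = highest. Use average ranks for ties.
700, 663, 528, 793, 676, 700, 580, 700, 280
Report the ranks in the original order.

Sorted (descending): 793, 700, 700, 700, 676, 663, 580, 528, 280
The 3 values of 700 occupy positions 2–4 → average rank 3.

3, 6, 8, 1, 5, 3, 7, 3, 9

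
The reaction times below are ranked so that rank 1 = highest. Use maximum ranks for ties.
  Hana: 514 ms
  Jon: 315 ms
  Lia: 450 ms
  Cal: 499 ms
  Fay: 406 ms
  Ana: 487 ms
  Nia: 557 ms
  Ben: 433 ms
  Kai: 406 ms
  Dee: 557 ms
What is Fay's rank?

Sorted (descending): 557, 557, 514, 499, 487, 450, 433, 406, 406, 315
The 2 values of 557 occupy positions 1–2 → each gets rank 2.
The 2 values of 406 occupy positions 8–9 → each gets rank 9.
Fay has value 406 ms → rank 9.

9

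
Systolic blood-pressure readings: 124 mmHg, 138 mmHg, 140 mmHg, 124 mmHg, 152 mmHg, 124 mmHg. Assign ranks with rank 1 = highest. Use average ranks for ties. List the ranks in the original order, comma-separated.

Sorted (descending): 152, 140, 138, 124, 124, 124
The 3 values of 124 occupy positions 4–6 → average rank 5.

5, 3, 2, 5, 1, 5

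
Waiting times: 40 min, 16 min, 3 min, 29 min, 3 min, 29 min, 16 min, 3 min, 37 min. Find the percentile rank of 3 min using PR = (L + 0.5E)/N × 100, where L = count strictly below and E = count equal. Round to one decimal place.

N = 9.
Strictly below 3: 0. Equal to 3: 3.
PR = (0 + 0.5·3)/9 × 100 = 16.7

16.7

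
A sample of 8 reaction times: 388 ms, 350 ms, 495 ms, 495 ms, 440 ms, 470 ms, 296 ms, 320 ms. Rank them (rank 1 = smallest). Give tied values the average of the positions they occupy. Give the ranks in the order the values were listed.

4, 3, 7.5, 7.5, 5, 6, 1, 2

Sorted (ascending): 296, 320, 350, 388, 440, 470, 495, 495
The 2 values of 495 occupy positions 7–8 → average rank (7+8)/2 = 7.5.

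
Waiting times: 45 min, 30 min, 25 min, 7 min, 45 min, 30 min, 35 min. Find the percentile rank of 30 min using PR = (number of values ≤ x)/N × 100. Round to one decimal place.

N = 7.
Strictly below 30: 2. Equal to 30: 2.
PR = 4/7 × 100 = 57.1

57.1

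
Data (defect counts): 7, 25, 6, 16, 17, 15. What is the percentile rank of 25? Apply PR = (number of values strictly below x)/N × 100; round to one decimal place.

83.3

N = 6.
Strictly below 25: 5. Equal to 25: 1.
PR = 5/6 × 100 = 83.3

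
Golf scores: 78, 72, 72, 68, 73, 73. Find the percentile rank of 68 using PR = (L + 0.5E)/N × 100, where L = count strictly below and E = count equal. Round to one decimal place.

8.3

N = 6.
Strictly below 68: 0. Equal to 68: 1.
PR = (0 + 0.5·1)/6 × 100 = 8.3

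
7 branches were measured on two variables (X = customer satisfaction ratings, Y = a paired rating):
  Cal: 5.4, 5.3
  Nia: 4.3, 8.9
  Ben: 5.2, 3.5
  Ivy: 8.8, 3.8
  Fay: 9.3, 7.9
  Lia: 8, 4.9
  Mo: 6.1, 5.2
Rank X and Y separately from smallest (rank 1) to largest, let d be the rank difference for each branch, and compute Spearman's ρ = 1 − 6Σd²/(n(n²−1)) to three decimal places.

Ranks of variable 1: 3, 1, 2, 6, 7, 5, 4
Ranks of variable 2: 5, 7, 1, 2, 6, 3, 4
d = r₁ − r₂: -2, -6, 1, 4, 1, 2, 0
d²: 4, 36, 1, 16, 1, 4, 0; Σd² = 62
ρ = 1 − 6·62/(7·48) = 1 − 372/336 = -0.107

-0.107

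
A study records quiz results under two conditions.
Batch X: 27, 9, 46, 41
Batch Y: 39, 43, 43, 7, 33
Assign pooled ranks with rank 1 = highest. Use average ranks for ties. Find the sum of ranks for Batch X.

Sorted (descending): 46, 43, 43, 41, 39, 33, 27, 9, 7
The 2 values of 43 occupy positions 2–3 → average rank (2+3)/2 = 2.5.
Batch X values → pooled ranks: 27→7, 9→8, 46→1, 41→4
Rank sum = 7 + 8 + 1 + 4 = 20

20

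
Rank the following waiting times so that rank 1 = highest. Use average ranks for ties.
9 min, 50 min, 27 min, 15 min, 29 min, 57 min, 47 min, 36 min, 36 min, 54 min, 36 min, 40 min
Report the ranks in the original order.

12, 3, 10, 11, 9, 1, 4, 7, 7, 2, 7, 5

Sorted (descending): 57, 54, 50, 47, 40, 36, 36, 36, 29, 27, 15, 9
The 3 values of 36 occupy positions 6–8 → average rank 7.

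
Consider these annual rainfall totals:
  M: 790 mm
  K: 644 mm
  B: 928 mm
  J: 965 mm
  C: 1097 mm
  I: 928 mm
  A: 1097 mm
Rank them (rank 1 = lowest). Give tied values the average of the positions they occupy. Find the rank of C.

6.5

Sorted (ascending): 644, 790, 928, 928, 965, 1097, 1097
The 2 values of 928 occupy positions 3–4 → average rank (3+4)/2 = 3.5.
The 2 values of 1097 occupy positions 6–7 → average rank (6+7)/2 = 6.5.
C has value 1097 mm → rank 6.5.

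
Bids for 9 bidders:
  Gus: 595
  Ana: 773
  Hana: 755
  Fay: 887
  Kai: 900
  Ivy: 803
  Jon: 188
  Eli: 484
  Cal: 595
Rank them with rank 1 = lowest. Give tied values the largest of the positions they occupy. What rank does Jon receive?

Sorted (ascending): 188, 484, 595, 595, 755, 773, 803, 887, 900
The 2 values of 595 occupy positions 3–4 → each gets rank 4.
Jon has value 188 → rank 1.

1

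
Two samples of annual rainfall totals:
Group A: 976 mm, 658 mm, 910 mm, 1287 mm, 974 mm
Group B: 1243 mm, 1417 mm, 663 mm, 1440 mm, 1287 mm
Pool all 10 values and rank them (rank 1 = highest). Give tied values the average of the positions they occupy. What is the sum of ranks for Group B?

20.5

Sorted (descending): 1440, 1417, 1287, 1287, 1243, 976, 974, 910, 663, 658
The 2 values of 1287 occupy positions 3–4 → average rank (3+4)/2 = 3.5.
Group B values → pooled ranks: 1243→5, 1417→2, 663→9, 1440→1, 1287→3.5
Rank sum = 5 + 2 + 9 + 1 + 3.5 = 20.5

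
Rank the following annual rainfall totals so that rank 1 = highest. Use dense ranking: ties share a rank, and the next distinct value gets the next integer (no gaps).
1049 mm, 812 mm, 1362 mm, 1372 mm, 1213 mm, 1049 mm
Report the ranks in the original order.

Sorted (descending): 1372, 1362, 1213, 1049, 1049, 812
The 2 values of 1049 share dense rank 4.
Remaining distinct values take the next consecutive integers.

4, 5, 2, 1, 3, 4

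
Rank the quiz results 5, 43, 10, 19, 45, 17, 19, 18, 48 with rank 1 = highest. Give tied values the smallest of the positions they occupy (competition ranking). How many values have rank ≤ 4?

5

Sorted (descending): 48, 45, 43, 19, 19, 18, 17, 10, 5
The 2 values of 19 occupy positions 4–5 → each gets rank 4.
Ranks ≤ 4: {1, 2, 3, 4, 4} → 5 values.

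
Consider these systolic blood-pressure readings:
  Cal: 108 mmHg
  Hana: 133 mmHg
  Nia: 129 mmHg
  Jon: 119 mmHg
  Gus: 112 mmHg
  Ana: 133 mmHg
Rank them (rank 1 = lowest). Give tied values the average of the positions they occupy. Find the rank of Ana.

Sorted (ascending): 108, 112, 119, 129, 133, 133
The 2 values of 133 occupy positions 5–6 → average rank (5+6)/2 = 5.5.
Ana has value 133 mmHg → rank 5.5.

5.5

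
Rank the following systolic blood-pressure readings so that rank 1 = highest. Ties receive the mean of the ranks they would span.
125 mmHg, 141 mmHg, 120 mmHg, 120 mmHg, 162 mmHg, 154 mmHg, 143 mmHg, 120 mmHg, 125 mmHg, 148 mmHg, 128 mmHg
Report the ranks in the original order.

Sorted (descending): 162, 154, 148, 143, 141, 128, 125, 125, 120, 120, 120
The 2 values of 125 occupy positions 7–8 → average rank (7+8)/2 = 7.5.
The 3 values of 120 occupy positions 9–11 → average rank 10.

7.5, 5, 10, 10, 1, 2, 4, 10, 7.5, 3, 6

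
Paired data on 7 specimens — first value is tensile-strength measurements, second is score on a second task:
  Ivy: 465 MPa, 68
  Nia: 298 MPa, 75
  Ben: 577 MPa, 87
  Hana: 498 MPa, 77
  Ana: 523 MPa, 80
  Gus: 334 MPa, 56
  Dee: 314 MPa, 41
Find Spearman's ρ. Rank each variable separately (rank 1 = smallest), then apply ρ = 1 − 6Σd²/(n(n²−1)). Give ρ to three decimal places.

Ranks of variable 1: 4, 1, 7, 5, 6, 3, 2
Ranks of variable 2: 3, 4, 7, 5, 6, 2, 1
d = r₁ − r₂: 1, -3, 0, 0, 0, 1, 1
d²: 1, 9, 0, 0, 0, 1, 1; Σd² = 12
ρ = 1 − 6·12/(7·48) = 1 − 72/336 = 0.786

0.786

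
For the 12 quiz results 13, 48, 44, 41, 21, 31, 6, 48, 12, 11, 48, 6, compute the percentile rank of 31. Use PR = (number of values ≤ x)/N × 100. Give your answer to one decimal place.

58.3

N = 12.
Strictly below 31: 6. Equal to 31: 1.
PR = 7/12 × 100 = 58.3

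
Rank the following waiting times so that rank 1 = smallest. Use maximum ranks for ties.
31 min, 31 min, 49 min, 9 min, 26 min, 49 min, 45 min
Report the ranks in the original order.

4, 4, 7, 1, 2, 7, 5

Sorted (ascending): 9, 26, 31, 31, 45, 49, 49
The 2 values of 31 occupy positions 3–4 → each gets rank 4.
The 2 values of 49 occupy positions 6–7 → each gets rank 7.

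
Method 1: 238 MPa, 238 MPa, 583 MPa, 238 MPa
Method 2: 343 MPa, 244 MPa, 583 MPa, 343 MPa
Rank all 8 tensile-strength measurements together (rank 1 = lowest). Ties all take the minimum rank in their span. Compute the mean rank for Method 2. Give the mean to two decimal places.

Sorted (ascending): 238, 238, 238, 244, 343, 343, 583, 583
The 3 values of 238 occupy positions 1–3 → each gets rank 1.
The 2 values of 343 occupy positions 5–6 → each gets rank 5.
The 2 values of 583 occupy positions 7–8 → each gets rank 7.
Method 2 values → pooled ranks: 343→5, 244→4, 583→7, 343→5
Mean rank = (5 + 4 + 7 + 5) / 4 = 5.25

5.25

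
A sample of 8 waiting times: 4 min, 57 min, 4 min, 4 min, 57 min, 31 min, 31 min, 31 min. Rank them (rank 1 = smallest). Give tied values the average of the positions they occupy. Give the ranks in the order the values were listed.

2, 7.5, 2, 2, 7.5, 5, 5, 5

Sorted (ascending): 4, 4, 4, 31, 31, 31, 57, 57
The 3 values of 4 occupy positions 1–3 → average rank 2.
The 3 values of 31 occupy positions 4–6 → average rank 5.
The 2 values of 57 occupy positions 7–8 → average rank (7+8)/2 = 7.5.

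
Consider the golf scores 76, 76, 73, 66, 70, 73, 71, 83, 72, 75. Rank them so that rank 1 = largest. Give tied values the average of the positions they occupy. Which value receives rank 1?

Sorted (descending): 83, 76, 76, 75, 73, 73, 72, 71, 70, 66
The 2 values of 76 occupy positions 2–3 → average rank (2+3)/2 = 2.5.
The 2 values of 73 occupy positions 5–6 → average rank (5+6)/2 = 5.5.
Rank 1 → value 83.

83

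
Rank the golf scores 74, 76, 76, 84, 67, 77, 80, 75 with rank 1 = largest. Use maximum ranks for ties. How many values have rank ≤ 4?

Sorted (descending): 84, 80, 77, 76, 76, 75, 74, 67
The 2 values of 76 occupy positions 4–5 → each gets rank 5.
Ranks ≤ 4: {1, 2, 3} → 3 values.

3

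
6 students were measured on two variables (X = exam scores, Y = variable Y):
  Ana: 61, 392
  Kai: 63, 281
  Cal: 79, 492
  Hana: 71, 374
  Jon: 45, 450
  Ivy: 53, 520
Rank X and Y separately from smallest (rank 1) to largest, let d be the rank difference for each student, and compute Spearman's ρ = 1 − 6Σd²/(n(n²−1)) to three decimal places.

Ranks of variable 1: 3, 4, 6, 5, 1, 2
Ranks of variable 2: 3, 1, 5, 2, 4, 6
d = r₁ − r₂: 0, 3, 1, 3, -3, -4
d²: 0, 9, 1, 9, 9, 16; Σd² = 44
ρ = 1 − 6·44/(6·35) = 1 − 264/210 = -0.257

-0.257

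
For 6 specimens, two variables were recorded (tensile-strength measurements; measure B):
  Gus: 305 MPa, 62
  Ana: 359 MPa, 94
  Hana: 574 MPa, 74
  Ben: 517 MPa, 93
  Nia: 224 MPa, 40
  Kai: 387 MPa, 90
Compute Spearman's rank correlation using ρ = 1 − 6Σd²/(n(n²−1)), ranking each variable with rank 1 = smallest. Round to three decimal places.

0.486

Ranks of variable 1: 2, 3, 6, 5, 1, 4
Ranks of variable 2: 2, 6, 3, 5, 1, 4
d = r₁ − r₂: 0, -3, 3, 0, 0, 0
d²: 0, 9, 9, 0, 0, 0; Σd² = 18
ρ = 1 − 6·18/(6·35) = 1 − 108/210 = 0.486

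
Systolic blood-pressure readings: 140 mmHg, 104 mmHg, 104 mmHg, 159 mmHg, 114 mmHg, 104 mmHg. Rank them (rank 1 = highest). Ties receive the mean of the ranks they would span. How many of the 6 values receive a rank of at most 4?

Sorted (descending): 159, 140, 114, 104, 104, 104
The 3 values of 104 occupy positions 4–6 → average rank 5.
Ranks ≤ 4: {1, 2, 3} → 3 values.

3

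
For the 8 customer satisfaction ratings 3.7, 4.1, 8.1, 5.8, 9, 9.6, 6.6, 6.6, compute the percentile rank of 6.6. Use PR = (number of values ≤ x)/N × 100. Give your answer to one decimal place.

N = 8.
Strictly below 6.6: 3. Equal to 6.6: 2.
PR = 5/8 × 100 = 62.5

62.5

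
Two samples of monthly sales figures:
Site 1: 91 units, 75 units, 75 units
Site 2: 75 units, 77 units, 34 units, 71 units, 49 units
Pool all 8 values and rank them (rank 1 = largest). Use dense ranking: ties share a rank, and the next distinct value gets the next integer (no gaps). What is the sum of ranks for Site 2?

Sorted (descending): 91, 77, 75, 75, 75, 71, 49, 34
The 3 values of 75 share dense rank 3.
Remaining distinct values take the next consecutive integers.
Site 2 values → pooled ranks: 75→3, 77→2, 34→6, 71→4, 49→5
Rank sum = 3 + 2 + 6 + 4 + 5 = 20

20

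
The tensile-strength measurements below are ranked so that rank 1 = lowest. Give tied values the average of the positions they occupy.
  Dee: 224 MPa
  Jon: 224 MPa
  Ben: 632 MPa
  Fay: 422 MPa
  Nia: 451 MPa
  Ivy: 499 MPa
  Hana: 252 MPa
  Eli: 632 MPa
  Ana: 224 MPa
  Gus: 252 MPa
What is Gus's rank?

Sorted (ascending): 224, 224, 224, 252, 252, 422, 451, 499, 632, 632
The 3 values of 224 occupy positions 1–3 → average rank 2.
The 2 values of 252 occupy positions 4–5 → average rank (4+5)/2 = 4.5.
The 2 values of 632 occupy positions 9–10 → average rank (9+10)/2 = 9.5.
Gus has value 252 MPa → rank 4.5.

4.5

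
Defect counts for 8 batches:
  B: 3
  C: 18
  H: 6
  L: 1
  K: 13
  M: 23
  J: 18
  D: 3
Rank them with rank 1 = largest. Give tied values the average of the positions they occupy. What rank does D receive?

Sorted (descending): 23, 18, 18, 13, 6, 3, 3, 1
The 2 values of 18 occupy positions 2–3 → average rank (2+3)/2 = 2.5.
The 2 values of 3 occupy positions 6–7 → average rank (6+7)/2 = 6.5.
D has value 3 → rank 6.5.

6.5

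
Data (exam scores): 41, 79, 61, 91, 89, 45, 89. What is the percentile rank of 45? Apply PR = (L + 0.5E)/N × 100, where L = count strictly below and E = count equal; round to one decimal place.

21.4

N = 7.
Strictly below 45: 1. Equal to 45: 1.
PR = (1 + 0.5·1)/7 × 100 = 21.4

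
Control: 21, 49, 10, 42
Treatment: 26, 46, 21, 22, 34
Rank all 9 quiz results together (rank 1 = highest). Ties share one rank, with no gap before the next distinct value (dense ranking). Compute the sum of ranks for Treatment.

Sorted (descending): 49, 46, 42, 34, 26, 22, 21, 21, 10
The 2 values of 21 share dense rank 7.
Remaining distinct values take the next consecutive integers.
Treatment values → pooled ranks: 26→5, 46→2, 21→7, 22→6, 34→4
Rank sum = 5 + 2 + 7 + 6 + 4 = 24

24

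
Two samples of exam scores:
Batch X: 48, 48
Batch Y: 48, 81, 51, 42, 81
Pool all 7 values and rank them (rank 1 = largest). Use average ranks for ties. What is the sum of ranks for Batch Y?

18

Sorted (descending): 81, 81, 51, 48, 48, 48, 42
The 2 values of 81 occupy positions 1–2 → average rank (1+2)/2 = 1.5.
The 3 values of 48 occupy positions 4–6 → average rank 5.
Batch Y values → pooled ranks: 48→5, 81→1.5, 51→3, 42→7, 81→1.5
Rank sum = 5 + 1.5 + 3 + 7 + 1.5 = 18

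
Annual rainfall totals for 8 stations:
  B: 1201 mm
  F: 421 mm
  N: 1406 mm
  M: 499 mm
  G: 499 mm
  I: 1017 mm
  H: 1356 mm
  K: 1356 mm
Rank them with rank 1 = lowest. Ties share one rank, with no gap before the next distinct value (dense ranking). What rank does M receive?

2

Sorted (ascending): 421, 499, 499, 1017, 1201, 1356, 1356, 1406
The 2 values of 499 share dense rank 2.
The 2 values of 1356 share dense rank 5.
Remaining distinct values take the next consecutive integers.
M has value 499 mm → rank 2.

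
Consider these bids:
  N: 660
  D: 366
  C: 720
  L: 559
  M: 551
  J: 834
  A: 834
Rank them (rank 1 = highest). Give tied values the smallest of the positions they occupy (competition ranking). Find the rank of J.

1

Sorted (descending): 834, 834, 720, 660, 559, 551, 366
The 2 values of 834 occupy positions 1–2 → each gets rank 1.
J has value 834 → rank 1.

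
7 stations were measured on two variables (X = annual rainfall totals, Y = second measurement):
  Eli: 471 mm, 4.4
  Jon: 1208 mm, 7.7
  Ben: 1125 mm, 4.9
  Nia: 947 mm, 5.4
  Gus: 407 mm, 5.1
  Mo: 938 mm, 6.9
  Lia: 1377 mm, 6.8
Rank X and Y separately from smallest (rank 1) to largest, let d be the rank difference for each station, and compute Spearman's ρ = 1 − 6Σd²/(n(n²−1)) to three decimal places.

Ranks of variable 1: 2, 6, 5, 4, 1, 3, 7
Ranks of variable 2: 1, 7, 2, 4, 3, 6, 5
d = r₁ − r₂: 1, -1, 3, 0, -2, -3, 2
d²: 1, 1, 9, 0, 4, 9, 4; Σd² = 28
ρ = 1 − 6·28/(7·48) = 1 − 168/336 = 0.500

0.500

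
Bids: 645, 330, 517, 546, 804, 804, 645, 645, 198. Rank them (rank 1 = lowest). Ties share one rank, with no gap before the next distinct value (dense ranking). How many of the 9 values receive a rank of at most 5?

Sorted (ascending): 198, 330, 517, 546, 645, 645, 645, 804, 804
The 3 values of 645 share dense rank 5.
The 2 values of 804 share dense rank 6.
Remaining distinct values take the next consecutive integers.
Ranks ≤ 5: {1, 2, 3, 4, 5, 5, 5} → 7 values.

7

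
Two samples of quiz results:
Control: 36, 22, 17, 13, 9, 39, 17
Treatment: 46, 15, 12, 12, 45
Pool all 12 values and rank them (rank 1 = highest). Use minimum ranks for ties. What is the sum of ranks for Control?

45

Sorted (descending): 46, 45, 39, 36, 22, 17, 17, 15, 13, 12, 12, 9
The 2 values of 17 occupy positions 6–7 → each gets rank 6.
The 2 values of 12 occupy positions 10–11 → each gets rank 10.
Control values → pooled ranks: 36→4, 22→5, 17→6, 13→9, 9→12, 39→3, 17→6
Rank sum = 4 + 5 + 6 + 9 + 12 + 3 + 6 = 45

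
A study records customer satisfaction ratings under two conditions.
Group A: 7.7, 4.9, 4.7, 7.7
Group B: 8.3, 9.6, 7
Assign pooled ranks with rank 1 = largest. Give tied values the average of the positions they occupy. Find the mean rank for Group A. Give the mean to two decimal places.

Sorted (descending): 9.6, 8.3, 7.7, 7.7, 7, 4.9, 4.7
The 2 values of 7.7 occupy positions 3–4 → average rank (3+4)/2 = 3.5.
Group A values → pooled ranks: 7.7→3.5, 4.9→6, 4.7→7, 7.7→3.5
Mean rank = (3.5 + 6 + 7 + 3.5) / 4 = 5.00

5.00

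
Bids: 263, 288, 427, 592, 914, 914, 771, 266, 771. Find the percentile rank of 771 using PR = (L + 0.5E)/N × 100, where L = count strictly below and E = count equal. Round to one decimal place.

66.7

N = 9.
Strictly below 771: 5. Equal to 771: 2.
PR = (5 + 0.5·2)/9 × 100 = 66.7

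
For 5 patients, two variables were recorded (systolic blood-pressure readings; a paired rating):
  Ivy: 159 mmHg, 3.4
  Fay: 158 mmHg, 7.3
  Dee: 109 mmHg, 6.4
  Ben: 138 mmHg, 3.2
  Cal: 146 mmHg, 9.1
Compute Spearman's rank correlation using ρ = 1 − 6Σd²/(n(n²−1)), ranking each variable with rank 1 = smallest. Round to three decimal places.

0.100

Ranks of variable 1: 5, 4, 1, 2, 3
Ranks of variable 2: 2, 4, 3, 1, 5
d = r₁ − r₂: 3, 0, -2, 1, -2
d²: 9, 0, 4, 1, 4; Σd² = 18
ρ = 1 − 6·18/(5·24) = 1 − 108/120 = 0.100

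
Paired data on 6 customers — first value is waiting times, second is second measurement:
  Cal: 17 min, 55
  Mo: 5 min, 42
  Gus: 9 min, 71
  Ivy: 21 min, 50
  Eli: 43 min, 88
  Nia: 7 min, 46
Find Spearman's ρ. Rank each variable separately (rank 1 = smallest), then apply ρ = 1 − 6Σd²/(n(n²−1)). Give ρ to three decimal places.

Ranks of variable 1: 4, 1, 3, 5, 6, 2
Ranks of variable 2: 4, 1, 5, 3, 6, 2
d = r₁ − r₂: 0, 0, -2, 2, 0, 0
d²: 0, 0, 4, 4, 0, 0; Σd² = 8
ρ = 1 − 6·8/(6·35) = 1 − 48/210 = 0.771

0.771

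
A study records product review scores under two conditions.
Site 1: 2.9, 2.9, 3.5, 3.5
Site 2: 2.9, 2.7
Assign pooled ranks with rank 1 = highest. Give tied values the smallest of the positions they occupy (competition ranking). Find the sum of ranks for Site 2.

Sorted (descending): 3.5, 3.5, 2.9, 2.9, 2.9, 2.7
The 2 values of 3.5 occupy positions 1–2 → each gets rank 1.
The 3 values of 2.9 occupy positions 3–5 → each gets rank 3.
Site 2 values → pooled ranks: 2.9→3, 2.7→6
Rank sum = 3 + 6 = 9

9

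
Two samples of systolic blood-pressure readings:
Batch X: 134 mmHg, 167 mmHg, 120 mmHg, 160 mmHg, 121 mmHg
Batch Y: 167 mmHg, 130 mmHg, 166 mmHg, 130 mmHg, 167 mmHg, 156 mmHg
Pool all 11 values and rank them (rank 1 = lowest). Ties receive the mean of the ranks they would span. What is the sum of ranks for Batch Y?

Sorted (ascending): 120, 121, 130, 130, 134, 156, 160, 166, 167, 167, 167
The 2 values of 130 occupy positions 3–4 → average rank (3+4)/2 = 3.5.
The 3 values of 167 occupy positions 9–11 → average rank 10.
Batch Y values → pooled ranks: 167→10, 130→3.5, 166→8, 130→3.5, 167→10, 156→6
Rank sum = 10 + 3.5 + 8 + 3.5 + 10 + 6 = 41

41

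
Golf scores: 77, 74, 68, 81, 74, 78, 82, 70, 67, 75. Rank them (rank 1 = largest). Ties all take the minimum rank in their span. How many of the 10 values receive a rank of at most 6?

Sorted (descending): 82, 81, 78, 77, 75, 74, 74, 70, 68, 67
The 2 values of 74 occupy positions 6–7 → each gets rank 6.
Ranks ≤ 6: {1, 2, 3, 4, 5, 6, 6} → 7 values.

7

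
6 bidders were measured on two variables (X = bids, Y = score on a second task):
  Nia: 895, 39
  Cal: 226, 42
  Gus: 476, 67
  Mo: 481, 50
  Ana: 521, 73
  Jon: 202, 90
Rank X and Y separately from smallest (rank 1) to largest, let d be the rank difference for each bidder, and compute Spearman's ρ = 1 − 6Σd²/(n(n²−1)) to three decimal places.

Ranks of variable 1: 6, 2, 3, 4, 5, 1
Ranks of variable 2: 1, 2, 4, 3, 5, 6
d = r₁ − r₂: 5, 0, -1, 1, 0, -5
d²: 25, 0, 1, 1, 0, 25; Σd² = 52
ρ = 1 − 6·52/(6·35) = 1 − 312/210 = -0.486

-0.486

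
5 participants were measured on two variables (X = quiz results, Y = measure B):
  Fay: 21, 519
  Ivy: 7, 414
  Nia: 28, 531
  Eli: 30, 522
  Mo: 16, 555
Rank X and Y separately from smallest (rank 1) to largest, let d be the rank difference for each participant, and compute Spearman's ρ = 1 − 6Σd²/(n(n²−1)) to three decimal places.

0.300

Ranks of variable 1: 3, 1, 4, 5, 2
Ranks of variable 2: 2, 1, 4, 3, 5
d = r₁ − r₂: 1, 0, 0, 2, -3
d²: 1, 0, 0, 4, 9; Σd² = 14
ρ = 1 − 6·14/(5·24) = 1 − 84/120 = 0.300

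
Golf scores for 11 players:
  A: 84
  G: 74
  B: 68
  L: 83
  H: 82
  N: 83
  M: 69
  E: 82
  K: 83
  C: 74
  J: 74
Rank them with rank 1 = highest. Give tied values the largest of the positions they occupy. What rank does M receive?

10

Sorted (descending): 84, 83, 83, 83, 82, 82, 74, 74, 74, 69, 68
The 3 values of 83 occupy positions 2–4 → each gets rank 4.
The 2 values of 82 occupy positions 5–6 → each gets rank 6.
The 3 values of 74 occupy positions 7–9 → each gets rank 9.
M has value 69 → rank 10.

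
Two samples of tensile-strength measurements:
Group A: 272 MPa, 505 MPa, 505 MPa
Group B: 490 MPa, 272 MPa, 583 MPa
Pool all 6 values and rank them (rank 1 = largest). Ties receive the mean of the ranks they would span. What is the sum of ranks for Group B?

Sorted (descending): 583, 505, 505, 490, 272, 272
The 2 values of 505 occupy positions 2–3 → average rank (2+3)/2 = 2.5.
The 2 values of 272 occupy positions 5–6 → average rank (5+6)/2 = 5.5.
Group B values → pooled ranks: 490→4, 272→5.5, 583→1
Rank sum = 4 + 5.5 + 1 = 10.5

10.5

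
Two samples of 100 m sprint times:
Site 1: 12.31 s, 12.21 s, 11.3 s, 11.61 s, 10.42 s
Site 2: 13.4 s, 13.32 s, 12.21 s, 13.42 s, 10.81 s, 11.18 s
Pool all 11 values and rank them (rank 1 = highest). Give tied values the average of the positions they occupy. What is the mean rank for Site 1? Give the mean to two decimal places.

Sorted (descending): 13.42, 13.4, 13.32, 12.31, 12.21, 12.21, 11.61, 11.3, 11.18, 10.81, 10.42
The 2 values of 12.21 occupy positions 5–6 → average rank (5+6)/2 = 5.5.
Site 1 values → pooled ranks: 12.31→4, 12.21→5.5, 11.3→8, 11.61→7, 10.42→11
Mean rank = (4 + 5.5 + 8 + 7 + 11) / 5 = 7.10

7.10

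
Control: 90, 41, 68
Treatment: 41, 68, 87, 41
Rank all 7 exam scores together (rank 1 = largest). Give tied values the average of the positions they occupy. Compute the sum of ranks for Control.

Sorted (descending): 90, 87, 68, 68, 41, 41, 41
The 2 values of 68 occupy positions 3–4 → average rank (3+4)/2 = 3.5.
The 3 values of 41 occupy positions 5–7 → average rank 6.
Control values → pooled ranks: 90→1, 41→6, 68→3.5
Rank sum = 1 + 6 + 3.5 = 10.5

10.5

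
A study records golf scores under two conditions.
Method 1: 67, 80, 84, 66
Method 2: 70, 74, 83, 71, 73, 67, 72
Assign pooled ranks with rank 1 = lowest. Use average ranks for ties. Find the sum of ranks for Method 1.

Sorted (ascending): 66, 67, 67, 70, 71, 72, 73, 74, 80, 83, 84
The 2 values of 67 occupy positions 2–3 → average rank (2+3)/2 = 2.5.
Method 1 values → pooled ranks: 67→2.5, 80→9, 84→11, 66→1
Rank sum = 2.5 + 9 + 11 + 1 = 23.5

23.5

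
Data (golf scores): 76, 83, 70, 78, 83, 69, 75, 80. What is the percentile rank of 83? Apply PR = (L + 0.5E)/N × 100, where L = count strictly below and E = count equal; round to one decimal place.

87.5

N = 8.
Strictly below 83: 6. Equal to 83: 2.
PR = (6 + 0.5·2)/8 × 100 = 87.5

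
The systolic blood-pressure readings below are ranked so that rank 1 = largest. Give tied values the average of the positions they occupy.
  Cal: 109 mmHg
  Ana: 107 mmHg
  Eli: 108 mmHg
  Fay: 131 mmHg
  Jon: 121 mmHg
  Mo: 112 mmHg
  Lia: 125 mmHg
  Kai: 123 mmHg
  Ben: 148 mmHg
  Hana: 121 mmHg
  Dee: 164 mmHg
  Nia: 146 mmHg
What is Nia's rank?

Sorted (descending): 164, 148, 146, 131, 125, 123, 121, 121, 112, 109, 108, 107
The 2 values of 121 occupy positions 7–8 → average rank (7+8)/2 = 7.5.
Nia has value 146 mmHg → rank 3.

3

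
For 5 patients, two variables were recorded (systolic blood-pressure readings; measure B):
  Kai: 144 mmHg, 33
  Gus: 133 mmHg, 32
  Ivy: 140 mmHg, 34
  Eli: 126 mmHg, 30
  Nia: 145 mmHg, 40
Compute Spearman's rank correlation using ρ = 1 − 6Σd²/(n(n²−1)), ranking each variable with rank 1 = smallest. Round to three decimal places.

Ranks of variable 1: 4, 2, 3, 1, 5
Ranks of variable 2: 3, 2, 4, 1, 5
d = r₁ − r₂: 1, 0, -1, 0, 0
d²: 1, 0, 1, 0, 0; Σd² = 2
ρ = 1 − 6·2/(5·24) = 1 − 12/120 = 0.900

0.900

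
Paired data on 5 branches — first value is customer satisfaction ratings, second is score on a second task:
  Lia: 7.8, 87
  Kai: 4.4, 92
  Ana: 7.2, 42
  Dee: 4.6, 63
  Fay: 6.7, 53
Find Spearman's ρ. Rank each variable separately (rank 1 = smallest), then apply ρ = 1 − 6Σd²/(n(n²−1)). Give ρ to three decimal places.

Ranks of variable 1: 5, 1, 4, 2, 3
Ranks of variable 2: 4, 5, 1, 3, 2
d = r₁ − r₂: 1, -4, 3, -1, 1
d²: 1, 16, 9, 1, 1; Σd² = 28
ρ = 1 − 6·28/(5·24) = 1 − 168/120 = -0.400

-0.400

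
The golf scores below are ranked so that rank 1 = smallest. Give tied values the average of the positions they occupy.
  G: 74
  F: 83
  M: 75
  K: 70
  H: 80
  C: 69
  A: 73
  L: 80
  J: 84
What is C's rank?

Sorted (ascending): 69, 70, 73, 74, 75, 80, 80, 83, 84
The 2 values of 80 occupy positions 6–7 → average rank (6+7)/2 = 6.5.
C has value 69 → rank 1.

1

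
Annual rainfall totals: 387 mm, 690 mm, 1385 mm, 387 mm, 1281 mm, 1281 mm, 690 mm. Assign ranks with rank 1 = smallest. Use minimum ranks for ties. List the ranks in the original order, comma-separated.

Sorted (ascending): 387, 387, 690, 690, 1281, 1281, 1385
The 2 values of 387 occupy positions 1–2 → each gets rank 1.
The 2 values of 690 occupy positions 3–4 → each gets rank 3.
The 2 values of 1281 occupy positions 5–6 → each gets rank 5.

1, 3, 7, 1, 5, 5, 3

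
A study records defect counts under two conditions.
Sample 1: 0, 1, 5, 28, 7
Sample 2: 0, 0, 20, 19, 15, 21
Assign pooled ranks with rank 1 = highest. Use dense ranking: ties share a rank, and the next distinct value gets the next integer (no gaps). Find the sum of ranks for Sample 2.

Sorted (descending): 28, 21, 20, 19, 15, 7, 5, 1, 0, 0, 0
The 3 values of 0 share dense rank 9.
Remaining distinct values take the next consecutive integers.
Sample 2 values → pooled ranks: 0→9, 0→9, 20→3, 19→4, 15→5, 21→2
Rank sum = 9 + 9 + 3 + 4 + 5 + 2 = 32

32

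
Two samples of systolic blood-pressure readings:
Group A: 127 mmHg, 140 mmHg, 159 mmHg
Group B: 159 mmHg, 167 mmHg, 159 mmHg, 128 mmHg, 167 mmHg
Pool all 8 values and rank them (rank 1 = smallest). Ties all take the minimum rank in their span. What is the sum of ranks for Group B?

Sorted (ascending): 127, 128, 140, 159, 159, 159, 167, 167
The 3 values of 159 occupy positions 4–6 → each gets rank 4.
The 2 values of 167 occupy positions 7–8 → each gets rank 7.
Group B values → pooled ranks: 159→4, 167→7, 159→4, 128→2, 167→7
Rank sum = 4 + 7 + 4 + 2 + 7 = 24

24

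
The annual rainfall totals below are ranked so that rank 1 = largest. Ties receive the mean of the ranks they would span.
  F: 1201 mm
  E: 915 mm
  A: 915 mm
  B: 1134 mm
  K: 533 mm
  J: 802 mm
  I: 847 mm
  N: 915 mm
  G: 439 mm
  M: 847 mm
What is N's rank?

4

Sorted (descending): 1201, 1134, 915, 915, 915, 847, 847, 802, 533, 439
The 3 values of 915 occupy positions 3–5 → average rank 4.
The 2 values of 847 occupy positions 6–7 → average rank (6+7)/2 = 6.5.
N has value 915 mm → rank 4.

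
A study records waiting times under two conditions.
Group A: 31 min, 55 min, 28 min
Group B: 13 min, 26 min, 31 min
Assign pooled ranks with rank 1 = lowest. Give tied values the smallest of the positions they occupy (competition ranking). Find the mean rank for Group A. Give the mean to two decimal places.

4.33

Sorted (ascending): 13, 26, 28, 31, 31, 55
The 2 values of 31 occupy positions 4–5 → each gets rank 4.
Group A values → pooled ranks: 31→4, 55→6, 28→3
Mean rank = (4 + 6 + 3) / 3 = 4.33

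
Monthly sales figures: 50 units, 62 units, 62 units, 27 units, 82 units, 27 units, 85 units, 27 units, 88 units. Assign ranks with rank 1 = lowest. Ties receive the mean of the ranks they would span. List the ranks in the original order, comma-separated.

Sorted (ascending): 27, 27, 27, 50, 62, 62, 82, 85, 88
The 3 values of 27 occupy positions 1–3 → average rank 2.
The 2 values of 62 occupy positions 5–6 → average rank (5+6)/2 = 5.5.

4, 5.5, 5.5, 2, 7, 2, 8, 2, 9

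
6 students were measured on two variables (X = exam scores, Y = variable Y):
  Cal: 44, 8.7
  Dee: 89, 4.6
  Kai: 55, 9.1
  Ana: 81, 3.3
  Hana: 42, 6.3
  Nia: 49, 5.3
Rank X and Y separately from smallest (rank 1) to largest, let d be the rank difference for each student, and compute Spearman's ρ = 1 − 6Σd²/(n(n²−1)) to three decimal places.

-0.543

Ranks of variable 1: 2, 6, 4, 5, 1, 3
Ranks of variable 2: 5, 2, 6, 1, 4, 3
d = r₁ − r₂: -3, 4, -2, 4, -3, 0
d²: 9, 16, 4, 16, 9, 0; Σd² = 54
ρ = 1 − 6·54/(6·35) = 1 − 324/210 = -0.543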